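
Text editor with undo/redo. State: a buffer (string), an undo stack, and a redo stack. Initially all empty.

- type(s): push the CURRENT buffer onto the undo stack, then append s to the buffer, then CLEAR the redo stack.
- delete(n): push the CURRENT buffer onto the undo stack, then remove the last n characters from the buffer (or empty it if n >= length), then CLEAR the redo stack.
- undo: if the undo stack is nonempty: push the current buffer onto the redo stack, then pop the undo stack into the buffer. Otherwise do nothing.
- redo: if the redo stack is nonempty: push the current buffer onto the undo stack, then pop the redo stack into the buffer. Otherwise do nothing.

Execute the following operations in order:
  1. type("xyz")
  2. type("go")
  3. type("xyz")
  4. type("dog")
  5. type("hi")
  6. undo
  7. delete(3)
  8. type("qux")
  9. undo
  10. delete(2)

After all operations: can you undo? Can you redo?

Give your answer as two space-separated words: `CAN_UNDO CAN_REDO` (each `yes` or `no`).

Answer: yes no

Derivation:
After op 1 (type): buf='xyz' undo_depth=1 redo_depth=0
After op 2 (type): buf='xyzgo' undo_depth=2 redo_depth=0
After op 3 (type): buf='xyzgoxyz' undo_depth=3 redo_depth=0
After op 4 (type): buf='xyzgoxyzdog' undo_depth=4 redo_depth=0
After op 5 (type): buf='xyzgoxyzdoghi' undo_depth=5 redo_depth=0
After op 6 (undo): buf='xyzgoxyzdog' undo_depth=4 redo_depth=1
After op 7 (delete): buf='xyzgoxyz' undo_depth=5 redo_depth=0
After op 8 (type): buf='xyzgoxyzqux' undo_depth=6 redo_depth=0
After op 9 (undo): buf='xyzgoxyz' undo_depth=5 redo_depth=1
After op 10 (delete): buf='xyzgox' undo_depth=6 redo_depth=0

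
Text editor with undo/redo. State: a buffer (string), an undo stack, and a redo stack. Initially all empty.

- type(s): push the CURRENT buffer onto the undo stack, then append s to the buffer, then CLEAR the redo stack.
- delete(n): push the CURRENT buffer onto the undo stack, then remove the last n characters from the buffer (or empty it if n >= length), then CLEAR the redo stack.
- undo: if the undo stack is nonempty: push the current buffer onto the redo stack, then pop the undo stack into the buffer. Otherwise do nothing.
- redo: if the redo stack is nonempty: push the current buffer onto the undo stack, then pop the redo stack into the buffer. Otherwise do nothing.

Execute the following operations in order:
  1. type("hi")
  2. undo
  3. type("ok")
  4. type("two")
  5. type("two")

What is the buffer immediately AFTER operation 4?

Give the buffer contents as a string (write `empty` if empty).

After op 1 (type): buf='hi' undo_depth=1 redo_depth=0
After op 2 (undo): buf='(empty)' undo_depth=0 redo_depth=1
After op 3 (type): buf='ok' undo_depth=1 redo_depth=0
After op 4 (type): buf='oktwo' undo_depth=2 redo_depth=0

Answer: oktwo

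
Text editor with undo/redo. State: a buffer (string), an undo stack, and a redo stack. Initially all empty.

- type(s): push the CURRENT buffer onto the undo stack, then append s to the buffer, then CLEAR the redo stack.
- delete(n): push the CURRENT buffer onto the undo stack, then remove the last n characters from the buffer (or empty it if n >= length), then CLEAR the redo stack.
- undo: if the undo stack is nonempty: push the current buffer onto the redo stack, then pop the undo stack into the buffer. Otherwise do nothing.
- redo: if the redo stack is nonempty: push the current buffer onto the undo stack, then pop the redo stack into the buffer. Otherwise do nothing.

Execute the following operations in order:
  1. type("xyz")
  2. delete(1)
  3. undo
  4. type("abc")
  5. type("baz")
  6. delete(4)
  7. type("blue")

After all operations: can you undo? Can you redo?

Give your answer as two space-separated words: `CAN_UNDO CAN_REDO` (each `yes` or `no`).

After op 1 (type): buf='xyz' undo_depth=1 redo_depth=0
After op 2 (delete): buf='xy' undo_depth=2 redo_depth=0
After op 3 (undo): buf='xyz' undo_depth=1 redo_depth=1
After op 4 (type): buf='xyzabc' undo_depth=2 redo_depth=0
After op 5 (type): buf='xyzabcbaz' undo_depth=3 redo_depth=0
After op 6 (delete): buf='xyzab' undo_depth=4 redo_depth=0
After op 7 (type): buf='xyzabblue' undo_depth=5 redo_depth=0

Answer: yes no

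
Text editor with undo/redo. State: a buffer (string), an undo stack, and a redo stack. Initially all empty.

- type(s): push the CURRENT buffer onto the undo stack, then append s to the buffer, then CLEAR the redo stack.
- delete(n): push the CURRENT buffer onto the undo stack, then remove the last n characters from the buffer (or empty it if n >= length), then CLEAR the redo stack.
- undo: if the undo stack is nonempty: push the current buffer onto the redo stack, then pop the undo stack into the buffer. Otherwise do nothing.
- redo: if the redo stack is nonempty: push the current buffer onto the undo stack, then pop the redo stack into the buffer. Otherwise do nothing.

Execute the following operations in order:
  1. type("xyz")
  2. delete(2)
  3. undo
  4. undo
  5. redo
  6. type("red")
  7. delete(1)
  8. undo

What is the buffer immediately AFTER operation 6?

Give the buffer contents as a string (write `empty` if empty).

After op 1 (type): buf='xyz' undo_depth=1 redo_depth=0
After op 2 (delete): buf='x' undo_depth=2 redo_depth=0
After op 3 (undo): buf='xyz' undo_depth=1 redo_depth=1
After op 4 (undo): buf='(empty)' undo_depth=0 redo_depth=2
After op 5 (redo): buf='xyz' undo_depth=1 redo_depth=1
After op 6 (type): buf='xyzred' undo_depth=2 redo_depth=0

Answer: xyzred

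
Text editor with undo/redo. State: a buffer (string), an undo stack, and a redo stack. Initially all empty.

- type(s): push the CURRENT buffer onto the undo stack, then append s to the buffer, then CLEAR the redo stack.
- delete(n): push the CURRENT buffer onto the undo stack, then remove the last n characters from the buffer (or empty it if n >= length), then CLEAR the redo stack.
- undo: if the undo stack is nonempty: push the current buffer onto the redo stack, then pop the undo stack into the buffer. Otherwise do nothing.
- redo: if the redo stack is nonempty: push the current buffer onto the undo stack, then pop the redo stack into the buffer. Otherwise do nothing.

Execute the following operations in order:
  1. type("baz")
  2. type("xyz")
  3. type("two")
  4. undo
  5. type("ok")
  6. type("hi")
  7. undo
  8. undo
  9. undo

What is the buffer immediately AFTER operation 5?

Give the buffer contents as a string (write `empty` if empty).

After op 1 (type): buf='baz' undo_depth=1 redo_depth=0
After op 2 (type): buf='bazxyz' undo_depth=2 redo_depth=0
After op 3 (type): buf='bazxyztwo' undo_depth=3 redo_depth=0
After op 4 (undo): buf='bazxyz' undo_depth=2 redo_depth=1
After op 5 (type): buf='bazxyzok' undo_depth=3 redo_depth=0

Answer: bazxyzok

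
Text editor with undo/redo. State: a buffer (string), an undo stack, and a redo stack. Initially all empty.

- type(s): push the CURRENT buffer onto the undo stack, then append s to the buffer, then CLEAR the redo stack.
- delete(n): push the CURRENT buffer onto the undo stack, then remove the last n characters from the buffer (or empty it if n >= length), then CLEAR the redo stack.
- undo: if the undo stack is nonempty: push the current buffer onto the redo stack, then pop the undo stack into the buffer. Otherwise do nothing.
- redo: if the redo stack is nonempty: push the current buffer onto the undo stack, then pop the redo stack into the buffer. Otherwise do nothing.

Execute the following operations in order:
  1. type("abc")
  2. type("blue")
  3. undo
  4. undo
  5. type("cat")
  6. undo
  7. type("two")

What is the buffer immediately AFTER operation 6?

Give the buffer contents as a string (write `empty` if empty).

Answer: empty

Derivation:
After op 1 (type): buf='abc' undo_depth=1 redo_depth=0
After op 2 (type): buf='abcblue' undo_depth=2 redo_depth=0
After op 3 (undo): buf='abc' undo_depth=1 redo_depth=1
After op 4 (undo): buf='(empty)' undo_depth=0 redo_depth=2
After op 5 (type): buf='cat' undo_depth=1 redo_depth=0
After op 6 (undo): buf='(empty)' undo_depth=0 redo_depth=1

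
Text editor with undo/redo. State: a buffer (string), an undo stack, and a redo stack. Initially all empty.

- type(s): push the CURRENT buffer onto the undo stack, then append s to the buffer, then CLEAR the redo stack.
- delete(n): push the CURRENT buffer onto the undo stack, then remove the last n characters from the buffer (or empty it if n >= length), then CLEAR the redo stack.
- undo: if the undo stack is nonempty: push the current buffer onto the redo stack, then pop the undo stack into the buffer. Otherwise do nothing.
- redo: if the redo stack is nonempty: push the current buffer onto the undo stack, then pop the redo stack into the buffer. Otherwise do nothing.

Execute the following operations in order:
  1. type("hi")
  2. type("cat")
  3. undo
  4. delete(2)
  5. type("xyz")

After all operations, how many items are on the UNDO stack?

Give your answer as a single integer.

After op 1 (type): buf='hi' undo_depth=1 redo_depth=0
After op 2 (type): buf='hicat' undo_depth=2 redo_depth=0
After op 3 (undo): buf='hi' undo_depth=1 redo_depth=1
After op 4 (delete): buf='(empty)' undo_depth=2 redo_depth=0
After op 5 (type): buf='xyz' undo_depth=3 redo_depth=0

Answer: 3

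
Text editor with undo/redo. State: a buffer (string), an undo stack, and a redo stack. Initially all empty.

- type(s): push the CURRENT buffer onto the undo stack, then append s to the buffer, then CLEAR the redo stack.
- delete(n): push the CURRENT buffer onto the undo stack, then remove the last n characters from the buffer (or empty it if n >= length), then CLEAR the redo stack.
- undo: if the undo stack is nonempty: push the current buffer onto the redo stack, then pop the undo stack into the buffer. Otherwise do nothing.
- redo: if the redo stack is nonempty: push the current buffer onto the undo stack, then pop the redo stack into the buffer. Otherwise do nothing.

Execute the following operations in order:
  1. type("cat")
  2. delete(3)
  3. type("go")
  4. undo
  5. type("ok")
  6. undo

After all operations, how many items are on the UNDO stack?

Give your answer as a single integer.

Answer: 2

Derivation:
After op 1 (type): buf='cat' undo_depth=1 redo_depth=0
After op 2 (delete): buf='(empty)' undo_depth=2 redo_depth=0
After op 3 (type): buf='go' undo_depth=3 redo_depth=0
After op 4 (undo): buf='(empty)' undo_depth=2 redo_depth=1
After op 5 (type): buf='ok' undo_depth=3 redo_depth=0
After op 6 (undo): buf='(empty)' undo_depth=2 redo_depth=1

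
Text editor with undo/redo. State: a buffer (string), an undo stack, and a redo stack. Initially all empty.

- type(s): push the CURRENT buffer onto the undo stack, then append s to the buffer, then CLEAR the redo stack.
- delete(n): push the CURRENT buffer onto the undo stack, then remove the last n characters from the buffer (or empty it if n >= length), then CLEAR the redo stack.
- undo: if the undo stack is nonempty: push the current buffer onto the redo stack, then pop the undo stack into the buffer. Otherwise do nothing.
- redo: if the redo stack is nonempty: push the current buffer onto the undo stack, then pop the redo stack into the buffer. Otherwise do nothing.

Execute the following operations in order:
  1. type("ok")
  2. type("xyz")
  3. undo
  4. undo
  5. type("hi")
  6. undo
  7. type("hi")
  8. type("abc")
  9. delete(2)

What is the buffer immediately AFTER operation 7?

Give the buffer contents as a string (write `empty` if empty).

After op 1 (type): buf='ok' undo_depth=1 redo_depth=0
After op 2 (type): buf='okxyz' undo_depth=2 redo_depth=0
After op 3 (undo): buf='ok' undo_depth=1 redo_depth=1
After op 4 (undo): buf='(empty)' undo_depth=0 redo_depth=2
After op 5 (type): buf='hi' undo_depth=1 redo_depth=0
After op 6 (undo): buf='(empty)' undo_depth=0 redo_depth=1
After op 7 (type): buf='hi' undo_depth=1 redo_depth=0

Answer: hi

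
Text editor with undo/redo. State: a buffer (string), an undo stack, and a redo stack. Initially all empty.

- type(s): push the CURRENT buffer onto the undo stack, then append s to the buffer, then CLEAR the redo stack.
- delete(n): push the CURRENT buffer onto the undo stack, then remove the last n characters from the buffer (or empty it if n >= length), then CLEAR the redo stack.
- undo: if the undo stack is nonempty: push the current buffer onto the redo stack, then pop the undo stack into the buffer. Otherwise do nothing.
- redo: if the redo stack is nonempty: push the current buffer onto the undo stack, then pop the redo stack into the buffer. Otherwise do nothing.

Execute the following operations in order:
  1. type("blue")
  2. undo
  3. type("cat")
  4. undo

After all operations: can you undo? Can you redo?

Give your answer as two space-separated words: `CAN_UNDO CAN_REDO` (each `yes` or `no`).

Answer: no yes

Derivation:
After op 1 (type): buf='blue' undo_depth=1 redo_depth=0
After op 2 (undo): buf='(empty)' undo_depth=0 redo_depth=1
After op 3 (type): buf='cat' undo_depth=1 redo_depth=0
After op 4 (undo): buf='(empty)' undo_depth=0 redo_depth=1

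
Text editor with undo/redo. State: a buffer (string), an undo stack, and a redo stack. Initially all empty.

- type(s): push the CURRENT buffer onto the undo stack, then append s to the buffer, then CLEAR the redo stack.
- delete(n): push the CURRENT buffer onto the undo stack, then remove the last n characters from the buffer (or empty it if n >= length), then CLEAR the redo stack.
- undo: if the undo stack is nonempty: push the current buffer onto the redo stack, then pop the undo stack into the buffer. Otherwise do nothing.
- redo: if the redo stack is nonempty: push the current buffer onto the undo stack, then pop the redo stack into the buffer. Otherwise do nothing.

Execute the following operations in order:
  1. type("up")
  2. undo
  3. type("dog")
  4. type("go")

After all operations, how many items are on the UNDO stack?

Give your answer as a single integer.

Answer: 2

Derivation:
After op 1 (type): buf='up' undo_depth=1 redo_depth=0
After op 2 (undo): buf='(empty)' undo_depth=0 redo_depth=1
After op 3 (type): buf='dog' undo_depth=1 redo_depth=0
After op 4 (type): buf='doggo' undo_depth=2 redo_depth=0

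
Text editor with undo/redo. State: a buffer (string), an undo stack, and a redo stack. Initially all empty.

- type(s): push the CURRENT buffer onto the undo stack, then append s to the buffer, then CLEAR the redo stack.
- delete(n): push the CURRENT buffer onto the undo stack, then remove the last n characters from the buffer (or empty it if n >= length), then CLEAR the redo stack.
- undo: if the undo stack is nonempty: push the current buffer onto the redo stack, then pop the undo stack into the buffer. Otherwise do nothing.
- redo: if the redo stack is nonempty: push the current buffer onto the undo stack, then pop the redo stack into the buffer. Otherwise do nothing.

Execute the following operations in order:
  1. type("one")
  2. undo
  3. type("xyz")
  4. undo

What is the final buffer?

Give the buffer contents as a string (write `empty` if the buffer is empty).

After op 1 (type): buf='one' undo_depth=1 redo_depth=0
After op 2 (undo): buf='(empty)' undo_depth=0 redo_depth=1
After op 3 (type): buf='xyz' undo_depth=1 redo_depth=0
After op 4 (undo): buf='(empty)' undo_depth=0 redo_depth=1

Answer: empty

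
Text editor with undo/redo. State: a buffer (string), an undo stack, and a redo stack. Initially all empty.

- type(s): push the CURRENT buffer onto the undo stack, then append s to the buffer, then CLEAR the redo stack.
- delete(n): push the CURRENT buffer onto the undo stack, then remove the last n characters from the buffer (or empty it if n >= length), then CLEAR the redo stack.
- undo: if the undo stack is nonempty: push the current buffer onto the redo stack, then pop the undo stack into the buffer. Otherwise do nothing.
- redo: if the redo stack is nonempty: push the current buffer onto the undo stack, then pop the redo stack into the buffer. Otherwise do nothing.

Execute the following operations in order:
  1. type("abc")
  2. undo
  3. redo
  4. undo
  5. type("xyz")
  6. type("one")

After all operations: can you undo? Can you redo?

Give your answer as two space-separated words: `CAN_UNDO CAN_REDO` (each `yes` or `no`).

Answer: yes no

Derivation:
After op 1 (type): buf='abc' undo_depth=1 redo_depth=0
After op 2 (undo): buf='(empty)' undo_depth=0 redo_depth=1
After op 3 (redo): buf='abc' undo_depth=1 redo_depth=0
After op 4 (undo): buf='(empty)' undo_depth=0 redo_depth=1
After op 5 (type): buf='xyz' undo_depth=1 redo_depth=0
After op 6 (type): buf='xyzone' undo_depth=2 redo_depth=0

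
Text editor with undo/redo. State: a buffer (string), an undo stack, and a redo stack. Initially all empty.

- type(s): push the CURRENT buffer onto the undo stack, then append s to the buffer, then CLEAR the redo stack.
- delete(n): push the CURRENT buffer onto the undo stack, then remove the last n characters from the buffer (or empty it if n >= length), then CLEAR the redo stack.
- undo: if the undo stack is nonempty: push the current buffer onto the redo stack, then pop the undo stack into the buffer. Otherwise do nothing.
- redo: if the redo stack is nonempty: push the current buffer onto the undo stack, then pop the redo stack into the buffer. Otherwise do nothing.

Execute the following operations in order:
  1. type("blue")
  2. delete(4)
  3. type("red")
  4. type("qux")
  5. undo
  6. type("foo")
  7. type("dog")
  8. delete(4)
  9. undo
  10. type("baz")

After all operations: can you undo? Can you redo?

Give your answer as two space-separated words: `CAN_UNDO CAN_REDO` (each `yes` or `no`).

After op 1 (type): buf='blue' undo_depth=1 redo_depth=0
After op 2 (delete): buf='(empty)' undo_depth=2 redo_depth=0
After op 3 (type): buf='red' undo_depth=3 redo_depth=0
After op 4 (type): buf='redqux' undo_depth=4 redo_depth=0
After op 5 (undo): buf='red' undo_depth=3 redo_depth=1
After op 6 (type): buf='redfoo' undo_depth=4 redo_depth=0
After op 7 (type): buf='redfoodog' undo_depth=5 redo_depth=0
After op 8 (delete): buf='redfo' undo_depth=6 redo_depth=0
After op 9 (undo): buf='redfoodog' undo_depth=5 redo_depth=1
After op 10 (type): buf='redfoodogbaz' undo_depth=6 redo_depth=0

Answer: yes no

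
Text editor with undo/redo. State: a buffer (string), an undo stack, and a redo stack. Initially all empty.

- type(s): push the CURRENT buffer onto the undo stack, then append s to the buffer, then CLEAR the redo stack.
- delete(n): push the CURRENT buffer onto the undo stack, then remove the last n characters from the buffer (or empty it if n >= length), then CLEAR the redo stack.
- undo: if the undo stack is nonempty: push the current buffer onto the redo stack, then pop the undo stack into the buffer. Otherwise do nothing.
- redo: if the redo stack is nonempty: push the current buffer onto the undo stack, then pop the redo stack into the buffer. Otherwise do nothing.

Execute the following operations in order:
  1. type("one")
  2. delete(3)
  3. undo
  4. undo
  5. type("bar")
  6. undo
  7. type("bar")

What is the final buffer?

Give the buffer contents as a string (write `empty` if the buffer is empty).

Answer: bar

Derivation:
After op 1 (type): buf='one' undo_depth=1 redo_depth=0
After op 2 (delete): buf='(empty)' undo_depth=2 redo_depth=0
After op 3 (undo): buf='one' undo_depth=1 redo_depth=1
After op 4 (undo): buf='(empty)' undo_depth=0 redo_depth=2
After op 5 (type): buf='bar' undo_depth=1 redo_depth=0
After op 6 (undo): buf='(empty)' undo_depth=0 redo_depth=1
After op 7 (type): buf='bar' undo_depth=1 redo_depth=0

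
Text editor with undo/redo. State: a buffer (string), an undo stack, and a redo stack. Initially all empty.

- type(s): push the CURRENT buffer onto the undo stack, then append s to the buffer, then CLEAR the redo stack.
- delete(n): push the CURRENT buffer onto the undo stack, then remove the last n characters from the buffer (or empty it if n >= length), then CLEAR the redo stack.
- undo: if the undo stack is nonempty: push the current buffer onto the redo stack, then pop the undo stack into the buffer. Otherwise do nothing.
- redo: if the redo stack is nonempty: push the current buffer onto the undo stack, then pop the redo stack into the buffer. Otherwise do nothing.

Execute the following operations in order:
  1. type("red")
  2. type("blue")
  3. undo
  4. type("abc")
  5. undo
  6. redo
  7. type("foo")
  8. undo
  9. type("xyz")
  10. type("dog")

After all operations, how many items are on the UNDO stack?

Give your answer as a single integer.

After op 1 (type): buf='red' undo_depth=1 redo_depth=0
After op 2 (type): buf='redblue' undo_depth=2 redo_depth=0
After op 3 (undo): buf='red' undo_depth=1 redo_depth=1
After op 4 (type): buf='redabc' undo_depth=2 redo_depth=0
After op 5 (undo): buf='red' undo_depth=1 redo_depth=1
After op 6 (redo): buf='redabc' undo_depth=2 redo_depth=0
After op 7 (type): buf='redabcfoo' undo_depth=3 redo_depth=0
After op 8 (undo): buf='redabc' undo_depth=2 redo_depth=1
After op 9 (type): buf='redabcxyz' undo_depth=3 redo_depth=0
After op 10 (type): buf='redabcxyzdog' undo_depth=4 redo_depth=0

Answer: 4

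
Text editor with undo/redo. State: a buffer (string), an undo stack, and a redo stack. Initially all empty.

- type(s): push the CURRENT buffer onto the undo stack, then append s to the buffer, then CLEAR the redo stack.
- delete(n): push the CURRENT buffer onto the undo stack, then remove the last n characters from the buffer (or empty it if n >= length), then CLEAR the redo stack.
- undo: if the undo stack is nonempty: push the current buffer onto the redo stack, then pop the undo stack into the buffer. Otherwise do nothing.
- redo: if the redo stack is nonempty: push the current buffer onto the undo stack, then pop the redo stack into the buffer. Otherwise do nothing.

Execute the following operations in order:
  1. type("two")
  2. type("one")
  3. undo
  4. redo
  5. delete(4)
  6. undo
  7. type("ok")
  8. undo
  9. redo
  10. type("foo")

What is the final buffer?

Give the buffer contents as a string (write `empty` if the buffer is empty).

After op 1 (type): buf='two' undo_depth=1 redo_depth=0
After op 2 (type): buf='twoone' undo_depth=2 redo_depth=0
After op 3 (undo): buf='two' undo_depth=1 redo_depth=1
After op 4 (redo): buf='twoone' undo_depth=2 redo_depth=0
After op 5 (delete): buf='tw' undo_depth=3 redo_depth=0
After op 6 (undo): buf='twoone' undo_depth=2 redo_depth=1
After op 7 (type): buf='twooneok' undo_depth=3 redo_depth=0
After op 8 (undo): buf='twoone' undo_depth=2 redo_depth=1
After op 9 (redo): buf='twooneok' undo_depth=3 redo_depth=0
After op 10 (type): buf='twooneokfoo' undo_depth=4 redo_depth=0

Answer: twooneokfoo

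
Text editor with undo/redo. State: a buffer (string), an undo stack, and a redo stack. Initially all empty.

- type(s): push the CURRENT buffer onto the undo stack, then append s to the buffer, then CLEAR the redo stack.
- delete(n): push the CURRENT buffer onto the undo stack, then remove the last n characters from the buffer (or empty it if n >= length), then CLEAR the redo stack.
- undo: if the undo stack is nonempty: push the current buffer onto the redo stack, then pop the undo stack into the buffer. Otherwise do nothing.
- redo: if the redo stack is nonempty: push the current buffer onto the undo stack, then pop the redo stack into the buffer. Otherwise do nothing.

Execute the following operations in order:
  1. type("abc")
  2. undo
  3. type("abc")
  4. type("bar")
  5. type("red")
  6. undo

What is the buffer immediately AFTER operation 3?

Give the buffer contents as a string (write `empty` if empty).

After op 1 (type): buf='abc' undo_depth=1 redo_depth=0
After op 2 (undo): buf='(empty)' undo_depth=0 redo_depth=1
After op 3 (type): buf='abc' undo_depth=1 redo_depth=0

Answer: abc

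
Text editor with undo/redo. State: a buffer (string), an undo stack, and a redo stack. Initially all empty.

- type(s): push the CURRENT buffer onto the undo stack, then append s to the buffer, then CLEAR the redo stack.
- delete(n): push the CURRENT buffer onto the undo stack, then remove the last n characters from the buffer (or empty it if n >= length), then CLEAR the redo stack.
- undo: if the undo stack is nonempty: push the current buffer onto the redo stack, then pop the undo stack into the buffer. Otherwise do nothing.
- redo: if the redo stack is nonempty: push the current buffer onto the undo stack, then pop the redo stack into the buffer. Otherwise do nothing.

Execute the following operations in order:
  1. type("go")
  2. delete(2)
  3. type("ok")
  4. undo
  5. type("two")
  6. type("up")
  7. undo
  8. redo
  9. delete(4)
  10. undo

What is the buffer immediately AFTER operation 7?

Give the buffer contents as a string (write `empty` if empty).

Answer: two

Derivation:
After op 1 (type): buf='go' undo_depth=1 redo_depth=0
After op 2 (delete): buf='(empty)' undo_depth=2 redo_depth=0
After op 3 (type): buf='ok' undo_depth=3 redo_depth=0
After op 4 (undo): buf='(empty)' undo_depth=2 redo_depth=1
After op 5 (type): buf='two' undo_depth=3 redo_depth=0
After op 6 (type): buf='twoup' undo_depth=4 redo_depth=0
After op 7 (undo): buf='two' undo_depth=3 redo_depth=1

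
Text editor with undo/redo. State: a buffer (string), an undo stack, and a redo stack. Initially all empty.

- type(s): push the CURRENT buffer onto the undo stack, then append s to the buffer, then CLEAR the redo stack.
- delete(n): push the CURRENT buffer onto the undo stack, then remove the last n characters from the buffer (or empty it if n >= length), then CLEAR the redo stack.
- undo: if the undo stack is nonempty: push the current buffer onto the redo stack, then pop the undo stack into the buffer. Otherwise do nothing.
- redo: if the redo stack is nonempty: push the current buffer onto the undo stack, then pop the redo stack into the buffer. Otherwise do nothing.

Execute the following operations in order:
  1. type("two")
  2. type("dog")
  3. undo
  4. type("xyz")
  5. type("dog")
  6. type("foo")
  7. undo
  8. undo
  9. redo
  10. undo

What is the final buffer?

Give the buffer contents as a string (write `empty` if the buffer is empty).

Answer: twoxyz

Derivation:
After op 1 (type): buf='two' undo_depth=1 redo_depth=0
After op 2 (type): buf='twodog' undo_depth=2 redo_depth=0
After op 3 (undo): buf='two' undo_depth=1 redo_depth=1
After op 4 (type): buf='twoxyz' undo_depth=2 redo_depth=0
After op 5 (type): buf='twoxyzdog' undo_depth=3 redo_depth=0
After op 6 (type): buf='twoxyzdogfoo' undo_depth=4 redo_depth=0
After op 7 (undo): buf='twoxyzdog' undo_depth=3 redo_depth=1
After op 8 (undo): buf='twoxyz' undo_depth=2 redo_depth=2
After op 9 (redo): buf='twoxyzdog' undo_depth=3 redo_depth=1
After op 10 (undo): buf='twoxyz' undo_depth=2 redo_depth=2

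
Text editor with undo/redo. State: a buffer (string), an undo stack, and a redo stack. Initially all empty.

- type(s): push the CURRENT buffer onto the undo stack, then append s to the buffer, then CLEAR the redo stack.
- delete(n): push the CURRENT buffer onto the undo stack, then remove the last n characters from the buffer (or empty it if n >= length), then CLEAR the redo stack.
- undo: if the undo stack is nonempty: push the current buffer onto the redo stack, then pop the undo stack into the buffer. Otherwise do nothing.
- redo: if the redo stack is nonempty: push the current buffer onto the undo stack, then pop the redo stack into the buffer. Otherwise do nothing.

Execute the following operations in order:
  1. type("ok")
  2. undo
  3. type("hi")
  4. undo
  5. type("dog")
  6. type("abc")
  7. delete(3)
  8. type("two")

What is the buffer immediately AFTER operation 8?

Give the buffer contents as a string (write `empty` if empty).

Answer: dogtwo

Derivation:
After op 1 (type): buf='ok' undo_depth=1 redo_depth=0
After op 2 (undo): buf='(empty)' undo_depth=0 redo_depth=1
After op 3 (type): buf='hi' undo_depth=1 redo_depth=0
After op 4 (undo): buf='(empty)' undo_depth=0 redo_depth=1
After op 5 (type): buf='dog' undo_depth=1 redo_depth=0
After op 6 (type): buf='dogabc' undo_depth=2 redo_depth=0
After op 7 (delete): buf='dog' undo_depth=3 redo_depth=0
After op 8 (type): buf='dogtwo' undo_depth=4 redo_depth=0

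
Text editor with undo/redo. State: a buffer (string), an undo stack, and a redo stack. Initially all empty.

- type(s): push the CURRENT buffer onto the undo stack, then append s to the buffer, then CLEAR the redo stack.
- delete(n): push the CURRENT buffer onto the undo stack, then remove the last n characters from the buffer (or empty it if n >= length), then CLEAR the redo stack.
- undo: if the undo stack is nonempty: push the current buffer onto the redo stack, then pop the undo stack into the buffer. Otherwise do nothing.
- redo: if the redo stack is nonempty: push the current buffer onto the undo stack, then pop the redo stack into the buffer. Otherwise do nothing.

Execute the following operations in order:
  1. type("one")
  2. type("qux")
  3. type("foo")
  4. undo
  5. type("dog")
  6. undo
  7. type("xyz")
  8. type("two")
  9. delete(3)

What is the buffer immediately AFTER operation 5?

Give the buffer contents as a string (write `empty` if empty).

After op 1 (type): buf='one' undo_depth=1 redo_depth=0
After op 2 (type): buf='onequx' undo_depth=2 redo_depth=0
After op 3 (type): buf='onequxfoo' undo_depth=3 redo_depth=0
After op 4 (undo): buf='onequx' undo_depth=2 redo_depth=1
After op 5 (type): buf='onequxdog' undo_depth=3 redo_depth=0

Answer: onequxdog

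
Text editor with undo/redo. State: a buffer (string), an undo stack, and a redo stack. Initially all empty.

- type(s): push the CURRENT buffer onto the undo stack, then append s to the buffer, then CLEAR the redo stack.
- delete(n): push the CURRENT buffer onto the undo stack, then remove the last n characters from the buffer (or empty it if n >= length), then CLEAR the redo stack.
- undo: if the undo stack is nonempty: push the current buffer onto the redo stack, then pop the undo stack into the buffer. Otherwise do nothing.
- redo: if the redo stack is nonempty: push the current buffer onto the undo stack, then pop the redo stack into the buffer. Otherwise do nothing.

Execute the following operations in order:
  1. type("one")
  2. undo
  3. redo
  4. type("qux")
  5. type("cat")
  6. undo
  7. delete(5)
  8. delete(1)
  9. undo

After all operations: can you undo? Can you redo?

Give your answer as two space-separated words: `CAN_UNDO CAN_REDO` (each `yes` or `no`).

After op 1 (type): buf='one' undo_depth=1 redo_depth=0
After op 2 (undo): buf='(empty)' undo_depth=0 redo_depth=1
After op 3 (redo): buf='one' undo_depth=1 redo_depth=0
After op 4 (type): buf='onequx' undo_depth=2 redo_depth=0
After op 5 (type): buf='onequxcat' undo_depth=3 redo_depth=0
After op 6 (undo): buf='onequx' undo_depth=2 redo_depth=1
After op 7 (delete): buf='o' undo_depth=3 redo_depth=0
After op 8 (delete): buf='(empty)' undo_depth=4 redo_depth=0
After op 9 (undo): buf='o' undo_depth=3 redo_depth=1

Answer: yes yes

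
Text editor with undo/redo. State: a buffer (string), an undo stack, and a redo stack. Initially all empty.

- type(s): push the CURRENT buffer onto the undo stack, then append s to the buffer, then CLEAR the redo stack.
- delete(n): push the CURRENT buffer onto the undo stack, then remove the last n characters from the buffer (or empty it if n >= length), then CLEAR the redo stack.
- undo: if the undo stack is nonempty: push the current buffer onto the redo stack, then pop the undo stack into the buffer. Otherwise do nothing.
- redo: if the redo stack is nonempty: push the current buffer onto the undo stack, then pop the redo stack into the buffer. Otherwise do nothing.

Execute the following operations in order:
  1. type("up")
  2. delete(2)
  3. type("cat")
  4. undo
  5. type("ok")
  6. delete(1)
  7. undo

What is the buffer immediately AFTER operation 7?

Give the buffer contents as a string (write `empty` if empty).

Answer: ok

Derivation:
After op 1 (type): buf='up' undo_depth=1 redo_depth=0
After op 2 (delete): buf='(empty)' undo_depth=2 redo_depth=0
After op 3 (type): buf='cat' undo_depth=3 redo_depth=0
After op 4 (undo): buf='(empty)' undo_depth=2 redo_depth=1
After op 5 (type): buf='ok' undo_depth=3 redo_depth=0
After op 6 (delete): buf='o' undo_depth=4 redo_depth=0
After op 7 (undo): buf='ok' undo_depth=3 redo_depth=1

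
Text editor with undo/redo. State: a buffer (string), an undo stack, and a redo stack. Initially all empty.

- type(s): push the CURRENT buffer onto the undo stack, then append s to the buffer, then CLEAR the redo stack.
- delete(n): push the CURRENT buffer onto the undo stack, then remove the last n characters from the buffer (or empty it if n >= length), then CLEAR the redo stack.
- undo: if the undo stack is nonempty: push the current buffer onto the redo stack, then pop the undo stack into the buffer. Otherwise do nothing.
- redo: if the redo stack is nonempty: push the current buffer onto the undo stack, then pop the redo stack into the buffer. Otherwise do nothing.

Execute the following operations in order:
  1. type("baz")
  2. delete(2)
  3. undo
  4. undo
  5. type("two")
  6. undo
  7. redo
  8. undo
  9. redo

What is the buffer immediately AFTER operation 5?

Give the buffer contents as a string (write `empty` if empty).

After op 1 (type): buf='baz' undo_depth=1 redo_depth=0
After op 2 (delete): buf='b' undo_depth=2 redo_depth=0
After op 3 (undo): buf='baz' undo_depth=1 redo_depth=1
After op 4 (undo): buf='(empty)' undo_depth=0 redo_depth=2
After op 5 (type): buf='two' undo_depth=1 redo_depth=0

Answer: two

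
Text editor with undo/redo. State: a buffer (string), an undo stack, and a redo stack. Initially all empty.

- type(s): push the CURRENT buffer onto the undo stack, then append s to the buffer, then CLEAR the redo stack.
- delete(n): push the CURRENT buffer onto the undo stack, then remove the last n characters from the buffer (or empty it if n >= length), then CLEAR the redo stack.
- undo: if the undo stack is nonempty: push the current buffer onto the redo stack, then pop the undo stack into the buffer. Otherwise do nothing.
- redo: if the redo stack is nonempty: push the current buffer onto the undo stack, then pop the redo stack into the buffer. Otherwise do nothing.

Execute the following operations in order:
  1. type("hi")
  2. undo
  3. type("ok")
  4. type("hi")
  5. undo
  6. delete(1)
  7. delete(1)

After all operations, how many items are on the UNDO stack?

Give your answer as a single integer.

After op 1 (type): buf='hi' undo_depth=1 redo_depth=0
After op 2 (undo): buf='(empty)' undo_depth=0 redo_depth=1
After op 3 (type): buf='ok' undo_depth=1 redo_depth=0
After op 4 (type): buf='okhi' undo_depth=2 redo_depth=0
After op 5 (undo): buf='ok' undo_depth=1 redo_depth=1
After op 6 (delete): buf='o' undo_depth=2 redo_depth=0
After op 7 (delete): buf='(empty)' undo_depth=3 redo_depth=0

Answer: 3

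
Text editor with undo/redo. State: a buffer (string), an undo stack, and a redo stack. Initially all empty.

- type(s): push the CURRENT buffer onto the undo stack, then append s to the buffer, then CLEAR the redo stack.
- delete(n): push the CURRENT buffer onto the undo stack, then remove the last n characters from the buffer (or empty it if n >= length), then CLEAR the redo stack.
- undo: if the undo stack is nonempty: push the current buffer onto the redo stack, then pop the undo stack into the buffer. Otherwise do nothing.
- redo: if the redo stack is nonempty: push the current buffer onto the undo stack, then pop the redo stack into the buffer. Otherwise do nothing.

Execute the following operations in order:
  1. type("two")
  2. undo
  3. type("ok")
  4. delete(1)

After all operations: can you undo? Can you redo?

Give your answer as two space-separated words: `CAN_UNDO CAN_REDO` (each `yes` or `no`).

After op 1 (type): buf='two' undo_depth=1 redo_depth=0
After op 2 (undo): buf='(empty)' undo_depth=0 redo_depth=1
After op 3 (type): buf='ok' undo_depth=1 redo_depth=0
After op 4 (delete): buf='o' undo_depth=2 redo_depth=0

Answer: yes no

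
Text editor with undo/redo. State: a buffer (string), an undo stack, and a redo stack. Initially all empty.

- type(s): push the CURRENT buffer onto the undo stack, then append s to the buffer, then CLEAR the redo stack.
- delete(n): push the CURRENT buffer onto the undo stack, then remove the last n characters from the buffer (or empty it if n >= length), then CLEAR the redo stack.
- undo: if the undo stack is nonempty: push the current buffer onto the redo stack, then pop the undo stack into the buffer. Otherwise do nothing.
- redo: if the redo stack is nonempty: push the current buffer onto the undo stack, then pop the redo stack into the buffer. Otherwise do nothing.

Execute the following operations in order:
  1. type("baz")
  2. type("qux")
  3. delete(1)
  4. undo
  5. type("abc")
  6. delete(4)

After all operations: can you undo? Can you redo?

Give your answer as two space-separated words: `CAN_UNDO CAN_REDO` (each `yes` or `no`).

Answer: yes no

Derivation:
After op 1 (type): buf='baz' undo_depth=1 redo_depth=0
After op 2 (type): buf='bazqux' undo_depth=2 redo_depth=0
After op 3 (delete): buf='bazqu' undo_depth=3 redo_depth=0
After op 4 (undo): buf='bazqux' undo_depth=2 redo_depth=1
After op 5 (type): buf='bazquxabc' undo_depth=3 redo_depth=0
After op 6 (delete): buf='bazqu' undo_depth=4 redo_depth=0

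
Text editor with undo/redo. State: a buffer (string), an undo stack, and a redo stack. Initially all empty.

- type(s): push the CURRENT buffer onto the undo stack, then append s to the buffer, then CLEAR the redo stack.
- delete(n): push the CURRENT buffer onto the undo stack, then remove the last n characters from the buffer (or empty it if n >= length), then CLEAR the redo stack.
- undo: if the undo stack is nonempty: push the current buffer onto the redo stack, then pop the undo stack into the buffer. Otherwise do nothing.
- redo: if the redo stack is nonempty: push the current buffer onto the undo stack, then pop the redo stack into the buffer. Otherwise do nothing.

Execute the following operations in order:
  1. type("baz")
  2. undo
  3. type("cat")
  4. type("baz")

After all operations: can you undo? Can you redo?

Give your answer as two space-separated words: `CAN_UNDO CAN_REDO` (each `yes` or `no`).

Answer: yes no

Derivation:
After op 1 (type): buf='baz' undo_depth=1 redo_depth=0
After op 2 (undo): buf='(empty)' undo_depth=0 redo_depth=1
After op 3 (type): buf='cat' undo_depth=1 redo_depth=0
After op 4 (type): buf='catbaz' undo_depth=2 redo_depth=0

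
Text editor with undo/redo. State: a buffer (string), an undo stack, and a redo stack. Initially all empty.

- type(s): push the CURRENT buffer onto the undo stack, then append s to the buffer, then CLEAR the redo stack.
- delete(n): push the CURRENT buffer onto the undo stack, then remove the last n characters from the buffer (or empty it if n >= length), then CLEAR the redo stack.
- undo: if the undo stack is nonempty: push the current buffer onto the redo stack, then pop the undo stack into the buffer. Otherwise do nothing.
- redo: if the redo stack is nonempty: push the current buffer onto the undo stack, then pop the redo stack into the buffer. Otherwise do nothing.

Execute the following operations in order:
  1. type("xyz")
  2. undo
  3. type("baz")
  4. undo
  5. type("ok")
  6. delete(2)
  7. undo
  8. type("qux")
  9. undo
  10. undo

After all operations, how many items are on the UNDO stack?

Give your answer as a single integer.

After op 1 (type): buf='xyz' undo_depth=1 redo_depth=0
After op 2 (undo): buf='(empty)' undo_depth=0 redo_depth=1
After op 3 (type): buf='baz' undo_depth=1 redo_depth=0
After op 4 (undo): buf='(empty)' undo_depth=0 redo_depth=1
After op 5 (type): buf='ok' undo_depth=1 redo_depth=0
After op 6 (delete): buf='(empty)' undo_depth=2 redo_depth=0
After op 7 (undo): buf='ok' undo_depth=1 redo_depth=1
After op 8 (type): buf='okqux' undo_depth=2 redo_depth=0
After op 9 (undo): buf='ok' undo_depth=1 redo_depth=1
After op 10 (undo): buf='(empty)' undo_depth=0 redo_depth=2

Answer: 0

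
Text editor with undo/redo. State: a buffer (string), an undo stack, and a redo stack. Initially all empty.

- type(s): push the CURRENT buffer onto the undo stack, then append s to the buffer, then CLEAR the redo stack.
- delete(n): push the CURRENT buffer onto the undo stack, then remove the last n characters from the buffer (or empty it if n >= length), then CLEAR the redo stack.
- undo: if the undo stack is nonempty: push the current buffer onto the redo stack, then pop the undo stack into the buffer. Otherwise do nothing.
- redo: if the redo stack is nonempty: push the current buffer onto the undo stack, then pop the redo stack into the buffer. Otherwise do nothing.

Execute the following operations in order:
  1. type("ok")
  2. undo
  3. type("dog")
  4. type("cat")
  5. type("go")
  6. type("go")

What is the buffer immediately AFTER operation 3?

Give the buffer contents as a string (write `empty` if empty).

Answer: dog

Derivation:
After op 1 (type): buf='ok' undo_depth=1 redo_depth=0
After op 2 (undo): buf='(empty)' undo_depth=0 redo_depth=1
After op 3 (type): buf='dog' undo_depth=1 redo_depth=0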